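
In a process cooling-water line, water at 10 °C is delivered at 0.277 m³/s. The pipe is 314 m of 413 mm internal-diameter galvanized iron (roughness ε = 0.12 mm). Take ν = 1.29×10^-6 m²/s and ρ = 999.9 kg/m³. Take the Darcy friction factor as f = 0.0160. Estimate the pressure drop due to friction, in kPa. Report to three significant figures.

V = 4Q/(πD²) = 4·0.277/(π·0.413²) = 2.068 m/s
h_f = f(L/D)V²/(2g) = 0.01600·(314/0.413)·2.068²/(2·9.81) = 2.651 m
Δp = ρg·h_f = 999.9·9.81·2.651 = 26.00 kPa

Δp ≈ 26.0 kPa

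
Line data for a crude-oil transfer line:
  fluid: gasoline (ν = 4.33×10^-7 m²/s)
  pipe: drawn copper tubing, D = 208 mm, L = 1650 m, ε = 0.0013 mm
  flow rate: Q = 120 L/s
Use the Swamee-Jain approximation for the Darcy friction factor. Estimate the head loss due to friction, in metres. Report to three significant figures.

h_f ≈ 54.7 m

V = 4Q/(πD²) = 4·0.120/(π·0.208²) = 3.532 m/s
Re = VD/ν = 3.532·0.208/4.33×10^-7 = 1.70×10^6 → turbulent
ε/D = 0.0013/208 = 6.25×10^-6
Swamee-Jain: f = 0.01086
h_f = f(L/D)V²/(2g) = 0.01086·(1650/0.208)·3.532²/(2·9.81) = 54.74 m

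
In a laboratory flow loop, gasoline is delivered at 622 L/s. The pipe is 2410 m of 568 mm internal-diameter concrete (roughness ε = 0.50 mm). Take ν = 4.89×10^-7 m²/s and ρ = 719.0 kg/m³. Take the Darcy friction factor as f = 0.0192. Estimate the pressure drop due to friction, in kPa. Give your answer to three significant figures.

Δp ≈ 176 kPa

V = 4Q/(πD²) = 4·0.622/(π·0.568²) = 2.455 m/s
h_f = f(L/D)V²/(2g) = 0.01920·(2410/0.568)·2.455²/(2·9.81) = 25.02 m
Δp = ρg·h_f = 719.0·9.81·25.02 = 176.5 kPa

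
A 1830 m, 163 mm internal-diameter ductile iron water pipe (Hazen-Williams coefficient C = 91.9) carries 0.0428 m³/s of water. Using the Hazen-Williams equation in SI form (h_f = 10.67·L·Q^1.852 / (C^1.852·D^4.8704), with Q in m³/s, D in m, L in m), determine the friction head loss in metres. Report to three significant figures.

h_f = 10.67·1830·0.0428^1.852 / (91.9^1.852·0.163^4.8704) = 90.56 m

h_f ≈ 90.6 m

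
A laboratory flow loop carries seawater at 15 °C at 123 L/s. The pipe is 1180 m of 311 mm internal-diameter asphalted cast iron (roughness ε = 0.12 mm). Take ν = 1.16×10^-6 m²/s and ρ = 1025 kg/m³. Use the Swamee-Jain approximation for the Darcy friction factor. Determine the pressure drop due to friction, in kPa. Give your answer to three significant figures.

Δp ≈ 87.5 kPa

V = 4Q/(πD²) = 4·0.123/(π·0.311²) = 1.619 m/s
Re = VD/ν = 1.619·0.311/1.16×10^-6 = 4.34×10^5 → turbulent
ε/D = 0.12/311 = 3.86×10^-4
Swamee-Jain: f = 0.01717
h_f = f(L/D)V²/(2g) = 0.01717·(1180/0.311)·1.619²/(2·9.81) = 8.704 m
Δp = ρg·h_f = 1025·9.81·8.704 = 87.52 kPa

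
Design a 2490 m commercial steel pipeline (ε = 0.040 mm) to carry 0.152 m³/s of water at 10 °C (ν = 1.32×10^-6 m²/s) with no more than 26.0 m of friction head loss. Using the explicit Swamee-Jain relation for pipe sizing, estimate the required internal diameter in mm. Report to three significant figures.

Swamee-Jain (Type III): D = 0.66·[ε^1.25·(LQ²/(gh_f))^4.75 + ν·Q^9.4·(L/(gh_f))^5.2]^0.04
LQ²/(gh_f) = 0.2256; L/(gh_f) = 9.762
Term 1 = ε^1.25·(…)^4.75 = 2.69×10^-9; Term 2 = ν·Q^9.4·(…)^5.2 = 3.76×10^-9
D = 0.66·(2.69×10^-9 + 3.76×10^-9)^0.04 = 0.3104 m = 310 mm
Check: V = 2.01 m/s, Re = 4.72×10^5, f = 0.01488, h_f = 24.5 m ≈ 26.0 m ✓

D ≈ 310 mm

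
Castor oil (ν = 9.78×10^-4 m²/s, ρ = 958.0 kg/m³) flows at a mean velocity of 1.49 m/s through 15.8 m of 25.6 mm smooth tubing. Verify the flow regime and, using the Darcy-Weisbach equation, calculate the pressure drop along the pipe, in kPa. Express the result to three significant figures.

Δp ≈ 1080 kPa

Re = VD/ν = 1.49·0.02560/9.78×10^-4 = 39.0 → laminar (Re < 2300)
f = 64/Re = 1.641
h_f = f(L/D)V²/(2g) = 1.641·(15.8/0.02560)·1.49²/(2·9.81) = 114.6 m
Δp = ρg·h_f = 958.0·9.81·114.6 = 1077 kPa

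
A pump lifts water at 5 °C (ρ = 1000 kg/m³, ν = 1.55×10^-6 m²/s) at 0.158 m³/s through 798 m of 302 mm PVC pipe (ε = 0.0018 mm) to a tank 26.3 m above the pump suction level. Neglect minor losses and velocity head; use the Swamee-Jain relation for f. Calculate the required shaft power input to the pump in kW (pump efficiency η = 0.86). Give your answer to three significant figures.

V = 4Q/(πD²) = 2.206 m/s; Re = 4.30×10^5; ε/D = 5.96×10^-6; f = 0.01354
h_f = f(L/D)V²/2g = 8.872 m
Total head H = z + h_f = 26.3 + 8.872 = 35.17 m
P_hyd = ρgQH = 1000·9.81·0.158·35.17 = 54.52 kW
P_shaft = P_hyd/η = 54.52/0.86 = 63.39 kW

P_shaft ≈ 63.4 kW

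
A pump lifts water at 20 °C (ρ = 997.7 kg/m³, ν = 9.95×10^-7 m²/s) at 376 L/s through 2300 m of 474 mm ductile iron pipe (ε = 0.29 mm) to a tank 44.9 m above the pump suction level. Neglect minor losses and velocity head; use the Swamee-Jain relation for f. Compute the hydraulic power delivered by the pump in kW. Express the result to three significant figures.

P_hyd ≈ 240 kW

V = 4Q/(πD²) = 2.131 m/s; Re = 1.02×10^6; ε/D = 6.12×10^-4; f = 0.01801
h_f = f(L/D)V²/2g = 20.22 m
Total head H = z + h_f = 44.9 + 20.22 = 65.12 m
P_hyd = ρgQH = 997.7·9.81·0.376·65.12 = 239.6 kW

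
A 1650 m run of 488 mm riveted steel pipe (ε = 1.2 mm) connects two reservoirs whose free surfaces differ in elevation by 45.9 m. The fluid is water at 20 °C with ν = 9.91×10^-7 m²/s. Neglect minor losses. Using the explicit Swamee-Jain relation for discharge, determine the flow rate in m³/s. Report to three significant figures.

Swamee-Jain (Type II): Q = -0.965·√(gD⁵h_f/L)·ln[ε/(3.7D) + √(3.17ν²L/(gD³h_f))]
√(gD⁵h_f/L) = √(9.81·0.488⁵·45.9/1650) = 0.08691
ε/(3.7D) = 6.65×10^-4; √(3.17ν²L/(gD³h_f)) = 9.91×10^-6
Q = -0.965·0.08691·ln(6.745×10^-4) = 0.6123 m³/s
Check: V = 3.27 m/s, Re = 1.61×10^6, f = 0.02491, h_f = 46.0 m ≈ 45.9 m ✓

Q ≈ 0.612 m³/s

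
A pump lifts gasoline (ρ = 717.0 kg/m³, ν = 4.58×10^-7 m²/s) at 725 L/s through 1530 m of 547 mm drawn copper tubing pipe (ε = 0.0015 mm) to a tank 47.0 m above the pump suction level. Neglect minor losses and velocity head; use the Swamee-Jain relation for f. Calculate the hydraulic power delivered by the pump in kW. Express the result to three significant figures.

V = 4Q/(πD²) = 3.085 m/s; Re = 3.68×10^6; ε/D = 2.74×10^-6; f = 0.009583
h_f = f(L/D)V²/2g = 13.00 m
Total head H = z + h_f = 47.0 + 13.00 = 60.00 m
P_hyd = ρgQH = 717.0·9.81·0.725·60.00 = 306.0 kW

P_hyd ≈ 306 kW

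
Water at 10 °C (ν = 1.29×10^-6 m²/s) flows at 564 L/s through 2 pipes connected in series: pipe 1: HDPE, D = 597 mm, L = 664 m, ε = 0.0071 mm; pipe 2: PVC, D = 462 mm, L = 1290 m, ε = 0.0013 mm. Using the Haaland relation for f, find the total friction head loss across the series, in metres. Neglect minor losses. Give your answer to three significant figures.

H ≈ 20.9 m

Pipe 1: V = 2.015 m/s, Re = 9.32×10^5, ε/D = 1.19×10^-5, f = 0.01193, h_1 = f(L/D)V²/2g = 2.746 m
Pipe 2: V = 3.364 m/s, Re = 1.20×10^6, ε/D = 2.81×10^-6, f = 0.01128, h_2 = f(L/D)V²/2g = 18.18 m
Series → Q common, losses add: H = Σh = 20.92 m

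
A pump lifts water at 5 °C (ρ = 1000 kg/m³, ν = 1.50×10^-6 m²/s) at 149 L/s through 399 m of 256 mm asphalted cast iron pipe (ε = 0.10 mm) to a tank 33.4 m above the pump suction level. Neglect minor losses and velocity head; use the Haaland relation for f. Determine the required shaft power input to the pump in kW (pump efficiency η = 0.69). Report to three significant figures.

P_shaft ≈ 94.5 kW

V = 4Q/(πD²) = 2.895 m/s; Re = 4.94×10^5; ε/D = 3.91×10^-4; f = 0.01685
h_f = f(L/D)V²/2g = 11.22 m
Total head H = z + h_f = 33.4 + 11.22 = 44.62 m
P_hyd = ρgQH = 1000·9.81·0.149·44.62 = 65.22 kW
P_shaft = P_hyd/η = 65.22/0.69 = 94.52 kW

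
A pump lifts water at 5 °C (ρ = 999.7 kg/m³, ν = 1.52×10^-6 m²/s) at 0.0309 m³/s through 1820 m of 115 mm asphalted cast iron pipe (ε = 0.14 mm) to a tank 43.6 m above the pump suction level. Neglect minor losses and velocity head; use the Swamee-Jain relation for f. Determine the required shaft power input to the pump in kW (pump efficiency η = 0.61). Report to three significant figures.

P_shaft ≈ 99.2 kW

V = 4Q/(πD²) = 2.975 m/s; Re = 2.25×10^5; ε/D = 0.00122; f = 0.02188
h_f = f(L/D)V²/2g = 156.2 m
Total head H = z + h_f = 43.6 + 156.2 = 199.8 m
P_hyd = ρgQH = 999.7·9.81·0.0309·199.8 = 60.54 kW
P_shaft = P_hyd/η = 60.54/0.61 = 99.25 kW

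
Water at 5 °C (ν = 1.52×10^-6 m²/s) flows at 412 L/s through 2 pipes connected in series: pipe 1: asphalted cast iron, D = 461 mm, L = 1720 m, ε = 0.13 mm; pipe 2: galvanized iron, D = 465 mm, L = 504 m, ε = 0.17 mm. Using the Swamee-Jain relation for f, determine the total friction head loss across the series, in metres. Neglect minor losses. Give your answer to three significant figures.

H ≈ 23.7 m

Pipe 1: V = 2.468 m/s, Re = 7.49×10^5, ε/D = 2.82×10^-4, f = 0.01582, h_1 = f(L/D)V²/2g = 18.33 m
Pipe 2: V = 2.426 m/s, Re = 7.42×10^5, ε/D = 3.66×10^-4, f = 0.01652, h_2 = f(L/D)V²/2g = 5.371 m
Series → Q common, losses add: H = Σh = 23.70 m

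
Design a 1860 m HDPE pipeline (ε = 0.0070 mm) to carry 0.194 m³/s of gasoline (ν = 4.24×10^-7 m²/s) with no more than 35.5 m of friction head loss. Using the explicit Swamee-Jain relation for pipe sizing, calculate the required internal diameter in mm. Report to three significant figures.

D ≈ 284 mm

Swamee-Jain (Type III): D = 0.66·[ε^1.25·(LQ²/(gh_f))^4.75 + ν·Q^9.4·(L/(gh_f))^5.2]^0.04
LQ²/(gh_f) = 0.2010; L/(gh_f) = 5.341
Term 1 = ε^1.25·(…)^4.75 = 1.76×10^-10; Term 2 = ν·Q^9.4·(…)^5.2 = 5.20×10^-10
D = 0.66·(1.76×10^-10 + 5.20×10^-10)^0.04 = 0.2840 m = 284 mm
Check: V = 3.06 m/s, Re = 2.05×10^6, f = 0.01118, h_f = 35.0 m ≈ 35.5 m ✓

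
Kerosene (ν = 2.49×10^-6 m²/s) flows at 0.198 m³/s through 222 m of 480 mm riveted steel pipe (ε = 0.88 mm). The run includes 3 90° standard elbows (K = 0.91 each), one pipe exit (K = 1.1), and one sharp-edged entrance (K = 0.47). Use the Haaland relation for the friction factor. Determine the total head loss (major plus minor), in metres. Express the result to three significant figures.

H_L ≈ 0.932 m

V = 4Q/(πD²) = 1.094 m/s; V²/2g = 0.06102 m
Re = 2.11×10^5, ε/D = 0.00183 → f = 0.02372 (Haaland)
Major: h_f = f(L/D)·V²/2g = 0.02372·462.5·0.06102 = 0.6696 m
Minor: ΣK = 4.30; h_m = ΣK·V²/2g = 0.2624 m
Total H_L = 0.6696 + 0.2624 = 0.9320 m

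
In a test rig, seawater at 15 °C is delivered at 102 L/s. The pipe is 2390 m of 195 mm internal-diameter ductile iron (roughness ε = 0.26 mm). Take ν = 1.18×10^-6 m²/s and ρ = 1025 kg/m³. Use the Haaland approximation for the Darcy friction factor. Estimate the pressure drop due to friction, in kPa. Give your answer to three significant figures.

Δp ≈ 1580 kPa

V = 4Q/(πD²) = 4·0.102/(π·0.195²) = 3.415 m/s
Re = VD/ν = 3.415·0.195/1.18×10^-6 = 5.64×10^5 → turbulent
ε/D = 0.26/195 = 0.00133
Haaland: f = 0.02151
h_f = f(L/D)V²/(2g) = 0.02151·(2390/0.195)·3.415²/(2·9.81) = 156.7 m
Δp = ρg·h_f = 1025·9.81·156.7 = 1576 kPa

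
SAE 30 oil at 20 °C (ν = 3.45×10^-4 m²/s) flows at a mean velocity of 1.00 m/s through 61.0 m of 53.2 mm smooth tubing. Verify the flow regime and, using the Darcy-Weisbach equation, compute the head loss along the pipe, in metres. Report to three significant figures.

Re = VD/ν = 1.00·0.05320/3.45×10^-4 = 154 → laminar (Re < 2300)
f = 64/Re = 0.4150
h_f = f(L/D)V²/(2g) = 0.4150·(61.0/0.05320)·1.00²/(2·9.81) = 24.26 m

h_f ≈ 24.3 m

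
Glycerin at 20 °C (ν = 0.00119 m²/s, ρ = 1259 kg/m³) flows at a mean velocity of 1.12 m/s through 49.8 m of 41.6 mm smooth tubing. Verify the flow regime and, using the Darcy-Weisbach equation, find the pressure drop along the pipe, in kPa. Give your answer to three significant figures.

Re = VD/ν = 1.12·0.04160/0.00119 = 39.2 → laminar (Re < 2300)
f = 64/Re = 1.635
h_f = f(L/D)V²/(2g) = 1.635·(49.8/0.04160)·1.12²/(2·9.81) = 125.1 m
Δp = ρg·h_f = 1259·9.81·125.1 = 1545 kPa

Δp ≈ 1550 kPa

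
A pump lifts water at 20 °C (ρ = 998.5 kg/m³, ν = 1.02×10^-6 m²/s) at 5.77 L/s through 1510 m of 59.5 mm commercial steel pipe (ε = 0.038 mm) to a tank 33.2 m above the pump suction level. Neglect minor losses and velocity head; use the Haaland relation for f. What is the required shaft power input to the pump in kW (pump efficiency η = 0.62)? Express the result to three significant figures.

P_shaft ≈ 13.3 kW

V = 4Q/(πD²) = 2.075 m/s; Re = 1.21×10^5; ε/D = 6.39×10^-4; f = 0.02021
h_f = f(L/D)V²/2g = 112.6 m
Total head H = z + h_f = 33.2 + 112.6 = 145.8 m
P_hyd = ρgQH = 998.5·9.81·0.00577·145.8 = 8.238 kW
P_shaft = P_hyd/η = 8.238/0.62 = 13.29 kW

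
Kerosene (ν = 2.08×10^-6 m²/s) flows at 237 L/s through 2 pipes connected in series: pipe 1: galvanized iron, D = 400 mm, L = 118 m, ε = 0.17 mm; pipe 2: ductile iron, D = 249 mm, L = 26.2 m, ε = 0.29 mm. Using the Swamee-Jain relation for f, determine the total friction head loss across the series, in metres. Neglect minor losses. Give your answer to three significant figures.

Pipe 1: V = 1.886 m/s, Re = 3.63×10^5, ε/D = 4.25×10^-4, f = 0.01764, h_1 = f(L/D)V²/2g = 0.9432 m
Pipe 2: V = 4.867 m/s, Re = 5.83×10^5, ε/D = 0.00116, f = 0.02096, h_2 = f(L/D)V²/2g = 2.663 m
Series → Q common, losses add: H = Σh = 3.606 m

H ≈ 3.61 m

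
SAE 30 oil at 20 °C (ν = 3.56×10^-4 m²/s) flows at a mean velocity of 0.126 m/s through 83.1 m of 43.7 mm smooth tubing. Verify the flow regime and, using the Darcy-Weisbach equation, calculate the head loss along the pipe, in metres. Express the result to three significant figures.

h_f ≈ 6.37 m

Re = VD/ν = 0.126·0.04370/3.56×10^-4 = 15.5 → laminar (Re < 2300)
f = 64/Re = 4.138
h_f = f(L/D)V²/(2g) = 4.138·(83.1/0.04370)·0.126²/(2·9.81) = 6.367 m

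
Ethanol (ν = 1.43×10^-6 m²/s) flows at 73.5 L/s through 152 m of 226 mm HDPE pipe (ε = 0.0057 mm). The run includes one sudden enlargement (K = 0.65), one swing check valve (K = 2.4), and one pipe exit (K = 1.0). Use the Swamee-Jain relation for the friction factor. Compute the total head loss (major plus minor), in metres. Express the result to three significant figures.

H_L ≈ 2.39 m

V = 4Q/(πD²) = 1.832 m/s; V²/2g = 0.1711 m
Re = 2.90×10^5, ε/D = 2.52×10^-5 → f = 0.01476 (Swamee-Jain)
Major: h_f = f(L/D)·V²/2g = 0.01476·672.6·0.1711 = 1.698 m
Minor: ΣK = 4.05; h_m = ΣK·V²/2g = 0.6930 m
Total H_L = 1.698 + 0.6930 = 2.391 m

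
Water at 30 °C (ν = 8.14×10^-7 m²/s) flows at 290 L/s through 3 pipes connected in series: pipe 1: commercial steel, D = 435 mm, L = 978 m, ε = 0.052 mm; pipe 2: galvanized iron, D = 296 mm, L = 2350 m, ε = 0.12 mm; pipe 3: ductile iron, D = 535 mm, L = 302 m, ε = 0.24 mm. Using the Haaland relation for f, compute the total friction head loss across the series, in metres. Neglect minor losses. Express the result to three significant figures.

H ≈ 124 m

Pipe 1: V = 1.951 m/s, Re = 1.04×10^6, ε/D = 1.20×10^-4, f = 0.01356, h_1 = f(L/D)V²/2g = 5.918 m
Pipe 2: V = 4.214 m/s, Re = 1.53×10^6, ε/D = 4.05×10^-4, f = 0.01631, h_2 = f(L/D)V²/2g = 117.2 m
Pipe 3: V = 1.290 m/s, Re = 8.48×10^5, ε/D = 4.49×10^-4, f = 0.01689, h_3 = f(L/D)V²/2g = 0.8086 m
Series → Q common, losses add: H = Σh = 124.0 m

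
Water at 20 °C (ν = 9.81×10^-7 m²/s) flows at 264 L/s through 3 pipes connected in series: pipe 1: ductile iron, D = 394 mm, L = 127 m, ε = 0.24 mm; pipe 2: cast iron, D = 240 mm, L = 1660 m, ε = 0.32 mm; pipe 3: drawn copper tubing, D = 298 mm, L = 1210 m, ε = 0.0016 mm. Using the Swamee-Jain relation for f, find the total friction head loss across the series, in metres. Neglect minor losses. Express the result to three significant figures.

Pipe 1: V = 2.165 m/s, Re = 8.70×10^5, ε/D = 6.09×10^-4, f = 0.01807, h_1 = f(L/D)V²/2g = 1.392 m
Pipe 2: V = 5.836 m/s, Re = 1.43×10^6, ε/D = 0.00133, f = 0.02133, h_2 = f(L/D)V²/2g = 256.0 m
Pipe 3: V = 3.785 m/s, Re = 1.15×10^6, ε/D = 5.37×10^-6, f = 0.01149, h_3 = f(L/D)V²/2g = 34.06 m
Series → Q common, losses add: H = Σh = 291.5 m

H ≈ 291 m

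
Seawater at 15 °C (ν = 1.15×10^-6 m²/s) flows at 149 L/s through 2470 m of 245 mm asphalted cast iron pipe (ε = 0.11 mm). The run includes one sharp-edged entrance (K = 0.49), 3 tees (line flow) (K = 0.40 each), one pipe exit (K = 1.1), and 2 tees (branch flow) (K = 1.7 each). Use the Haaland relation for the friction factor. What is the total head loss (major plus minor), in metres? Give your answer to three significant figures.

V = 4Q/(πD²) = 3.161 m/s; V²/2g = 0.5091 m
Re = 6.73×10^5, ε/D = 4.49×10^-4 → f = 0.01703 (Haaland)
Major: h_f = f(L/D)·V²/2g = 0.01703·10082·0.5091 = 87.39 m
Minor: ΣK = 6.19; h_m = ΣK·V²/2g = 3.152 m
Total H_L = 87.39 + 3.152 = 90.54 m

H_L ≈ 90.5 m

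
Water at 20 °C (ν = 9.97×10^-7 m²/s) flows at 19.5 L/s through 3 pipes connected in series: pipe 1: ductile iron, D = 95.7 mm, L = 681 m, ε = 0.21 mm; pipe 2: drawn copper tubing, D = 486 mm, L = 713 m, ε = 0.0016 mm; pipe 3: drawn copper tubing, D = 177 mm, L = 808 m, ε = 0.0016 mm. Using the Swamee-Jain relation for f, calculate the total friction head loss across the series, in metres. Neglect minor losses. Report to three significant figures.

H ≈ 68.6 m

Pipe 1: V = 2.711 m/s, Re = 2.60×10^5, ε/D = 0.00219, f = 0.02482, h_1 = f(L/D)V²/2g = 66.14 m
Pipe 2: V = 0.1051 m/s, Re = 5.12×10^4, ε/D = 3.29×10^-6, f = 0.02066, h_2 = f(L/D)V²/2g = 0.01707 m
Pipe 3: V = 0.7925 m/s, Re = 1.41×10^5, ε/D = 9.04×10^-6, f = 0.01672, h_3 = f(L/D)V²/2g = 2.443 m
Series → Q common, losses add: H = Σh = 68.60 m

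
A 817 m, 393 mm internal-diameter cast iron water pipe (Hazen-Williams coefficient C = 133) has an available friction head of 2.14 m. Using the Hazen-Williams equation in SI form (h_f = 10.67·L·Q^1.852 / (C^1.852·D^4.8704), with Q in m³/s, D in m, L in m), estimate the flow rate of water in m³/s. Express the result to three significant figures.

Rearranging: Q = [h_f·C^1.852·D^4.8704 / (10.67·L)]^(1/1.852)
Q = [2.14·133^1.852·0.393^4.8704 / (10.67·817)]^0.540 = 0.1282 m³/s

Q ≈ 0.128 m³/s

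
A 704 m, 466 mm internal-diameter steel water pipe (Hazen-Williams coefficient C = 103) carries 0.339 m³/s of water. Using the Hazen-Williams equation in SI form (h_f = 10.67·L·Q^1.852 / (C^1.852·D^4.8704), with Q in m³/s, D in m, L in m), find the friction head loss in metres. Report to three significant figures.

h_f ≈ 7.82 m

h_f = 10.67·704·0.339^1.852 / (103^1.852·0.466^4.8704) = 7.816 m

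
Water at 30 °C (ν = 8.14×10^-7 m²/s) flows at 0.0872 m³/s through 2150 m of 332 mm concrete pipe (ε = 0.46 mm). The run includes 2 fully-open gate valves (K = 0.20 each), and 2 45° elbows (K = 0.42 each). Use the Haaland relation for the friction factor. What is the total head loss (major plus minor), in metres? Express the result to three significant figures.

H_L ≈ 7.38 m

V = 4Q/(πD²) = 1.007 m/s; V²/2g = 0.05171 m
Re = 4.11×10^5, ε/D = 0.00139 → f = 0.02184 (Haaland)
Major: h_f = f(L/D)·V²/2g = 0.02184·6476·0.05171 = 7.313 m
Minor: ΣK = 1.24; h_m = ΣK·V²/2g = 0.06412 m
Total H_L = 7.313 + 0.06412 = 7.377 m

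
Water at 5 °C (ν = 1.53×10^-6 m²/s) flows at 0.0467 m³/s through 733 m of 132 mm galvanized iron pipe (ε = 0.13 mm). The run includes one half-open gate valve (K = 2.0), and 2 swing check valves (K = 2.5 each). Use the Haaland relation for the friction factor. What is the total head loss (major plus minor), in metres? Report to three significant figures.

H_L ≈ 71.6 m

V = 4Q/(πD²) = 3.413 m/s; V²/2g = 0.5936 m
Re = 2.94×10^5, ε/D = 9.85×10^-4 → f = 0.02048 (Haaland)
Major: h_f = f(L/D)·V²/2g = 0.02048·5553·0.5936 = 67.49 m
Minor: ΣK = 7.00; h_m = ΣK·V²/2g = 4.155 m
Total H_L = 67.49 + 4.155 = 71.64 m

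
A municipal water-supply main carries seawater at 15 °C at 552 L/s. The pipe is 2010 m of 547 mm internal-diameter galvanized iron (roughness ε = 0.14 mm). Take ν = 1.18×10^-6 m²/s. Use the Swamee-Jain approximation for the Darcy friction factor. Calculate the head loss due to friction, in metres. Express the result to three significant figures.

V = 4Q/(πD²) = 4·0.552/(π·0.547²) = 2.349 m/s
Re = VD/ν = 2.349·0.547/1.18×10^-6 = 1.09×10^6 → turbulent
ε/D = 0.14/547 = 2.56×10^-4
Swamee-Jain: f = 0.01529
h_f = f(L/D)V²/(2g) = 0.01529·(2010/0.547)·2.349²/(2·9.81) = 15.80 m

h_f ≈ 15.8 m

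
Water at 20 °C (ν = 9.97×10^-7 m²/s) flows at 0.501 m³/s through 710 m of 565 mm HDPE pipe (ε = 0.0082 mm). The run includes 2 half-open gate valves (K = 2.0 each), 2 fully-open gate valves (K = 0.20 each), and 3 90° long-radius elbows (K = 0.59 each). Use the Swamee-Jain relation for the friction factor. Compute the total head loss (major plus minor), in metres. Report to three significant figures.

H_L ≈ 4.26 m

V = 4Q/(πD²) = 1.998 m/s; V²/2g = 0.2035 m
Re = 1.13×10^6, ε/D = 1.45×10^-5 → f = 0.01175 (Swamee-Jain)
Major: h_f = f(L/D)·V²/2g = 0.01175·1257·0.2035 = 3.004 m
Minor: ΣK = 6.17; h_m = ΣK·V²/2g = 1.256 m
Total H_L = 3.004 + 1.256 = 4.260 m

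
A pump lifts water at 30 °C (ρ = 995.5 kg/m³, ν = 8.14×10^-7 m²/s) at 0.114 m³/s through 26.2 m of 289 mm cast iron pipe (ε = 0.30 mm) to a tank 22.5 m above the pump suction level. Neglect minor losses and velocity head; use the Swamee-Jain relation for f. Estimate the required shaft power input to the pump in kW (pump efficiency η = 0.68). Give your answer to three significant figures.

P_shaft ≈ 37.3 kW

V = 4Q/(πD²) = 1.738 m/s; Re = 6.17×10^5; ε/D = 0.00104; f = 0.02040
h_f = f(L/D)V²/2g = 0.2847 m
Total head H = z + h_f = 22.5 + 0.2847 = 22.78 m
P_hyd = ρgQH = 995.5·9.81·0.114·22.78 = 25.37 kW
P_shaft = P_hyd/η = 25.37/0.68 = 37.30 kW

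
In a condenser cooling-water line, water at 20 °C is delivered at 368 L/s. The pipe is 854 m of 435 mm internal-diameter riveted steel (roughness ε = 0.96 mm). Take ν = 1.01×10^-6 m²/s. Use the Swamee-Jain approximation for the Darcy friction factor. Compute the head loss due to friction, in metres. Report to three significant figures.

h_f ≈ 14.9 m

V = 4Q/(πD²) = 4·0.368/(π·0.435²) = 2.476 m/s
Re = VD/ν = 2.476·0.435/1.01×10^-6 = 1.07×10^6 → turbulent
ε/D = 0.96/435 = 0.00221
Swamee-Jain: f = 0.02428
h_f = f(L/D)V²/(2g) = 0.02428·(854/0.435)·2.476²/(2·9.81) = 14.89 m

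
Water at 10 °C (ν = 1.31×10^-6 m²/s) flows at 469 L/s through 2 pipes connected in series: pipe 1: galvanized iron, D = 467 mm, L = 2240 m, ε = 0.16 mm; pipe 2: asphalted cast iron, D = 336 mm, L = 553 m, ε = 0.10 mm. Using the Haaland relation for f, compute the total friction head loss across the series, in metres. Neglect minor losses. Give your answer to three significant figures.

H ≈ 65.5 m

Pipe 1: V = 2.738 m/s, Re = 9.76×10^5, ε/D = 3.43×10^-4, f = 0.01599, h_1 = f(L/D)V²/2g = 29.31 m
Pipe 2: V = 5.289 m/s, Re = 1.36×10^6, ε/D = 2.98×10^-4, f = 0.01542, h_2 = f(L/D)V²/2g = 36.19 m
Series → Q common, losses add: H = Σh = 65.50 m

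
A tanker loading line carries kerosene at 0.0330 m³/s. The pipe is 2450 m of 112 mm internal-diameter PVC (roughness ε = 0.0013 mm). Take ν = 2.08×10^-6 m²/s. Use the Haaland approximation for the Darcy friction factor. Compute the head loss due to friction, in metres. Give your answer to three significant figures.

h_f ≈ 199 m

V = 4Q/(πD²) = 4·0.0330/(π·0.112²) = 3.350 m/s
Re = VD/ν = 3.350·0.112/2.08×10^-6 = 1.80×10^5 → turbulent
ε/D = 0.0013/112 = 1.16×10^-5
Haaland: f = 0.01588
h_f = f(L/D)V²/(2g) = 0.01588·(2450/0.112)·3.350²/(2·9.81) = 198.7 m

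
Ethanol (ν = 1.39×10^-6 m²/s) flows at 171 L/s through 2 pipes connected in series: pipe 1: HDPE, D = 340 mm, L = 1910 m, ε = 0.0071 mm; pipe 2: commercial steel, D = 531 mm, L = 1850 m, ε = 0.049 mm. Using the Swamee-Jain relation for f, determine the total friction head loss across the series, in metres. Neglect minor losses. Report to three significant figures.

Pipe 1: V = 1.883 m/s, Re = 4.61×10^5, ε/D = 2.09×10^-5, f = 0.01360, h_1 = f(L/D)V²/2g = 13.81 m
Pipe 2: V = 0.7722 m/s, Re = 2.95×10^5, ε/D = 9.23×10^-5, f = 0.01540, h_2 = f(L/D)V²/2g = 1.631 m
Series → Q common, losses add: H = Σh = 15.44 m

H ≈ 15.4 m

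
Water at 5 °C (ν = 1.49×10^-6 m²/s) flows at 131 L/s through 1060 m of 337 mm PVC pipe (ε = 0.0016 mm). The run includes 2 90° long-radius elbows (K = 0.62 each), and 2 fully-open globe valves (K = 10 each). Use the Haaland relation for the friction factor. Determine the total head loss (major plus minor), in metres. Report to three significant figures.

H_L ≈ 7.22 m

V = 4Q/(πD²) = 1.469 m/s; V²/2g = 0.1099 m
Re = 3.32×10^5, ε/D = 4.75×10^-6 → f = 0.01411 (Haaland)
Major: h_f = f(L/D)·V²/2g = 0.01411·3145·0.1099 = 4.880 m
Minor: ΣK = 21.2; h_m = ΣK·V²/2g = 2.335 m
Total H_L = 4.880 + 2.335 = 7.215 m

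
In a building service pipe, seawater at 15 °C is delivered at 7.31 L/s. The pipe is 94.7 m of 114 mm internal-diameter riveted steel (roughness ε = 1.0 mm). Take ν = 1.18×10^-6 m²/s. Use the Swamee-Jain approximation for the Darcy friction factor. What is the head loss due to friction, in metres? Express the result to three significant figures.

V = 4Q/(πD²) = 4·0.00731/(π·0.114²) = 0.7162 m/s
Re = VD/ν = 0.7162·0.114/1.18×10^-6 = 6.92×10^4 → turbulent
ε/D = 1.0/114 = 0.00877
Swamee-Jain: f = 0.03753
h_f = f(L/D)V²/(2g) = 0.03753·(94.7/0.114)·0.7162²/(2·9.81) = 0.8149 m

h_f ≈ 0.815 m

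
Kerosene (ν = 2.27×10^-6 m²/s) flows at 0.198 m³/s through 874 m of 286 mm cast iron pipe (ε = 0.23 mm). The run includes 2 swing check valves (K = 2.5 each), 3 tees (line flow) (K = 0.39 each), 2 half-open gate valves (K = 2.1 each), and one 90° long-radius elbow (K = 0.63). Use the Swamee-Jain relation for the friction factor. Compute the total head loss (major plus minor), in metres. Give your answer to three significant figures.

V = 4Q/(πD²) = 3.082 m/s; V²/2g = 0.4842 m
Re = 3.88×10^5, ε/D = 8.04×10^-4 → f = 0.01965 (Swamee-Jain)
Major: h_f = f(L/D)·V²/2g = 0.01965·3056·0.4842 = 29.07 m
Minor: ΣK = 11.0; h_m = ΣK·V²/2g = 5.326 m
Total H_L = 29.07 + 5.326 = 34.39 m

H_L ≈ 34.4 m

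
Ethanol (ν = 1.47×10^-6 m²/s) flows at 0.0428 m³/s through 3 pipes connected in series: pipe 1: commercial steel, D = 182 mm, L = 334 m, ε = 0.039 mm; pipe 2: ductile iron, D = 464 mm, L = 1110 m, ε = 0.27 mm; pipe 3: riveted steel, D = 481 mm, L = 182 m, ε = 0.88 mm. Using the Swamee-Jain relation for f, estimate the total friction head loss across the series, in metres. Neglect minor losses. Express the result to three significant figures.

Pipe 1: V = 1.645 m/s, Re = 2.04×10^5, ε/D = 2.14×10^-4, f = 0.01719, h_1 = f(L/D)V²/2g = 4.352 m
Pipe 2: V = 0.2531 m/s, Re = 7.99×10^4, ε/D = 5.82×10^-4, f = 0.02136, h_2 = f(L/D)V²/2g = 0.1669 m
Pipe 3: V = 0.2355 m/s, Re = 7.71×10^4, ε/D = 0.00183, f = 0.02535, h_3 = f(L/D)V²/2g = 0.02712 m
Series → Q common, losses add: H = Σh = 4.546 m

H ≈ 4.55 m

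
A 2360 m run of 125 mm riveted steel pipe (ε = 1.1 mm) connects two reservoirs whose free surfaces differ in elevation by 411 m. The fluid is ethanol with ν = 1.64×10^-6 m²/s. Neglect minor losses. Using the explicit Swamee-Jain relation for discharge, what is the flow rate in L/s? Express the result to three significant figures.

Swamee-Jain (Type II): Q = -0.965·√(gD⁵h_f/L)·ln[ε/(3.7D) + √(3.17ν²L/(gD³h_f))]
√(gD⁵h_f/L) = √(9.81·0.125⁵·411/2360) = 0.007221
ε/(3.7D) = 0.00238; √(3.17ν²L/(gD³h_f)) = 5.05×10^-5
Q = -0.965·0.007221·ln(0.002429) = 0.04195 m³/s
Check: V = 3.42 m/s, Re = 2.61×10^5, f = 0.03670, h_f = 413 m ≈ 411 m ✓

Q ≈ 41.9 L/s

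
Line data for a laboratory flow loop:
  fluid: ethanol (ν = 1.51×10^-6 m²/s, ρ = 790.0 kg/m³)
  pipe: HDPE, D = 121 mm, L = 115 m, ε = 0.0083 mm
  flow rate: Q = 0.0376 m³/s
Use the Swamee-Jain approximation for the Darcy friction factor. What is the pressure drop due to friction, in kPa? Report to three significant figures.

Δp ≈ 62.0 kPa

V = 4Q/(πD²) = 4·0.0376/(π·0.121²) = 3.270 m/s
Re = VD/ν = 3.270·0.121/1.51×10^-6 = 2.62×10^5 → turbulent
ε/D = 0.0083/121 = 6.86×10^-5
Swamee-Jain: f = 0.01545
h_f = f(L/D)V²/(2g) = 0.01545·(115/0.121)·3.270²/(2·9.81) = 8.000 m
Δp = ρg·h_f = 790.0·9.81·8.000 = 62.00 kPa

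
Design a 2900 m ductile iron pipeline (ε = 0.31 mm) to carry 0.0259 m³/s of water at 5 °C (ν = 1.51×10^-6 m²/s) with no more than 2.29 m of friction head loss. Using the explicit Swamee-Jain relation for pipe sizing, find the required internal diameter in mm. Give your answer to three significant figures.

D ≈ 281 mm

Swamee-Jain (Type III): D = 0.66·[ε^1.25·(LQ²/(gh_f))^4.75 + ν·Q^9.4·(L/(gh_f))^5.2]^0.04
LQ²/(gh_f) = 0.08660; L/(gh_f) = 129.1
Term 1 = ε^1.25·(…)^4.75 = 3.69×10^-10; Term 2 = ν·Q^9.4·(…)^5.2 = 1.74×10^-10
D = 0.66·(3.69×10^-10 + 1.74×10^-10)^0.04 = 0.2812 m = 281 mm
Check: V = 0.417 m/s, Re = 7.77×10^4, f = 0.02325, h_f = 2.13 m ≈ 2.29 m ✓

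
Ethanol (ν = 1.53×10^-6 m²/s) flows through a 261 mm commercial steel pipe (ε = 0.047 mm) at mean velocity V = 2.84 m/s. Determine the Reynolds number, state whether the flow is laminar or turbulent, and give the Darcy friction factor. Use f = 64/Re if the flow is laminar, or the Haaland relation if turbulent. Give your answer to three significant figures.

Re ≈ 4.84×10^5; turbulent; f ≈ 0.0151

Re = VD/ν = 2.840·0.261/1.53×10^-6 = 4.84×10^5
Re > 4000 → turbulent; ε/D = 1.80×10^-4
Haaland: f = 0.01514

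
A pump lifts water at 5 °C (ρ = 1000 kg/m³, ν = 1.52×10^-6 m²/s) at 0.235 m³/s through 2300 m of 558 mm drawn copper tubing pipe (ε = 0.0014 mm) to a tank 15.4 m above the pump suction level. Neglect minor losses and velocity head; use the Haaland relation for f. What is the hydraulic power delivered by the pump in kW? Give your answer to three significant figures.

V = 4Q/(πD²) = 0.9610 m/s; Re = 3.53×10^5; ε/D = 2.51×10^-6; f = 0.01394
h_f = f(L/D)V²/2g = 2.704 m
Total head H = z + h_f = 15.4 + 2.704 = 18.10 m
P_hyd = ρgQH = 1000·9.81·0.235·18.10 = 41.74 kW

P_hyd ≈ 41.7 kW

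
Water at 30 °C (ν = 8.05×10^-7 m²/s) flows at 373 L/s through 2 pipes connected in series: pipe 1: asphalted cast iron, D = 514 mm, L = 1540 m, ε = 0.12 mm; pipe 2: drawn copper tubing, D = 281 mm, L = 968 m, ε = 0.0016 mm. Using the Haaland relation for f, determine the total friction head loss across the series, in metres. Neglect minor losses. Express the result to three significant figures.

H ≈ 73.6 m

Pipe 1: V = 1.798 m/s, Re = 1.15×10^6, ε/D = 2.33×10^-4, f = 0.01487, h_1 = f(L/D)V²/2g = 7.337 m
Pipe 2: V = 6.015 m/s, Re = 2.10×10^6, ε/D = 5.69×10^-6, f = 0.01043, h_2 = f(L/D)V²/2g = 66.27 m
Series → Q common, losses add: H = Σh = 73.61 m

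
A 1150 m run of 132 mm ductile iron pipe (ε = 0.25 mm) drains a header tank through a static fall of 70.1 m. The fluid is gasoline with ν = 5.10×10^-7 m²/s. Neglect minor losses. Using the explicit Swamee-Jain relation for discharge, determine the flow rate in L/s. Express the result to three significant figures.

Q ≈ 35.6 L/s

Swamee-Jain (Type II): Q = -0.965·√(gD⁵h_f/L)·ln[ε/(3.7D) + √(3.17ν²L/(gD³h_f))]
√(gD⁵h_f/L) = √(9.81·0.132⁵·70.1/1150) = 0.004895
ε/(3.7D) = 5.12×10^-4; √(3.17ν²L/(gD³h_f)) = 2.45×10^-5
Q = -0.965·0.004895·ln(5.364×10^-4) = 0.03557 m³/s
Check: V = 2.60 m/s, Re = 6.73×10^5, f = 0.02347, h_f = 70.4 m ≈ 70.1 m ✓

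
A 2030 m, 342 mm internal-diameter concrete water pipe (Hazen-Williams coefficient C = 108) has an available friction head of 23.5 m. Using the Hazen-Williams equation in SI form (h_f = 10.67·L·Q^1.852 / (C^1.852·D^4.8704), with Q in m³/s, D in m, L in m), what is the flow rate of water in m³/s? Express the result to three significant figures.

Rearranging: Q = [h_f·C^1.852·D^4.8704 / (10.67·L)]^(1/1.852)
Q = [23.5·108^1.852·0.342^4.8704 / (10.67·2030)]^0.540 = 0.1612 m³/s

Q ≈ 0.161 m³/s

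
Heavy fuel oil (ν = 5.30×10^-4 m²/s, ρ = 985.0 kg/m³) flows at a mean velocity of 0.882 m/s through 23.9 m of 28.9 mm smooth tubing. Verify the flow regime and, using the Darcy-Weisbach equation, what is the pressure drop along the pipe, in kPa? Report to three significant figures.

Re = VD/ν = 0.882·0.02890/5.30×10^-4 = 48.1 → laminar (Re < 2300)
f = 64/Re = 1.331
h_f = f(L/D)V²/(2g) = 1.331·(23.9/0.02890)·0.882²/(2·9.81) = 43.63 m
Δp = ρg·h_f = 985.0·9.81·43.63 = 421.6 kPa

Δp ≈ 422 kPa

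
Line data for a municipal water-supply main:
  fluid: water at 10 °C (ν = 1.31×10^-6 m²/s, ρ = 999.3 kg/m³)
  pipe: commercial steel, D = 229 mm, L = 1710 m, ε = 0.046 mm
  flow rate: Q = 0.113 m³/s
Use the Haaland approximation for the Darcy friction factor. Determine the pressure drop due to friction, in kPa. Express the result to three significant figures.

V = 4Q/(πD²) = 4·0.113/(π·0.229²) = 2.744 m/s
Re = VD/ν = 2.744·0.229/1.31×10^-6 = 4.80×10^5 → turbulent
ε/D = 0.046/229 = 2.01×10^-4
Haaland: f = 0.01535
h_f = f(L/D)V²/(2g) = 0.01535·(1710/0.229)·2.744²/(2·9.81) = 43.98 m
Δp = ρg·h_f = 999.3·9.81·43.98 = 431.1 kPa

Δp ≈ 431 kPa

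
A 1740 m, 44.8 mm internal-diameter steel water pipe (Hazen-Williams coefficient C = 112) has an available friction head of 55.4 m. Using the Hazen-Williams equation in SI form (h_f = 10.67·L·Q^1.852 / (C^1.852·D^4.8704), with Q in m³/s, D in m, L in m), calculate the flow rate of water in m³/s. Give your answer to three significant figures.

Q ≈ 0.00138 m³/s

Rearranging: Q = [h_f·C^1.852·D^4.8704 / (10.67·L)]^(1/1.852)
Q = [55.4·112^1.852·0.0448^4.8704 / (10.67·1740)]^0.540 = 0.001377 m³/s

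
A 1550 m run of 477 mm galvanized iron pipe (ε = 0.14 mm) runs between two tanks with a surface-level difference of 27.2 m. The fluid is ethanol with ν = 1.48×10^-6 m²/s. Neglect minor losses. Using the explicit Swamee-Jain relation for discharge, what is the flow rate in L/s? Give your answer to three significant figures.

Q ≈ 580 L/s

Swamee-Jain (Type II): Q = -0.965·√(gD⁵h_f/L)·ln[ε/(3.7D) + √(3.17ν²L/(gD³h_f))]
√(gD⁵h_f/L) = √(9.81·0.477⁵·27.2/1550) = 0.06520
ε/(3.7D) = 7.93×10^-5; √(3.17ν²L/(gD³h_f)) = 1.93×10^-5
Q = -0.965·0.06520·ln(9.860×10^-5) = 0.5804 m³/s
Check: V = 3.25 m/s, Re = 1.05×10^6, f = 0.01567, h_f = 27.4 m ≈ 27.2 m ✓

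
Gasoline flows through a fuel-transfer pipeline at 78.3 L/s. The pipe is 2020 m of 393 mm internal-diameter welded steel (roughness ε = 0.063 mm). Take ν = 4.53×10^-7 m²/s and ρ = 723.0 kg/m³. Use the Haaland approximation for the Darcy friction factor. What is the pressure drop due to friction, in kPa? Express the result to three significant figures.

Δp ≈ 11.4 kPa

V = 4Q/(πD²) = 4·0.0783/(π·0.393²) = 0.6455 m/s
Re = VD/ν = 0.6455·0.393/4.53×10^-7 = 5.60×10^5 → turbulent
ε/D = 0.063/393 = 1.60×10^-4
Haaland: f = 0.01475
h_f = f(L/D)V²/(2g) = 0.01475·(2020/0.393)·0.6455²/(2·9.81) = 1.610 m
Δp = ρg·h_f = 723.0·9.81·1.610 = 11.42 kPa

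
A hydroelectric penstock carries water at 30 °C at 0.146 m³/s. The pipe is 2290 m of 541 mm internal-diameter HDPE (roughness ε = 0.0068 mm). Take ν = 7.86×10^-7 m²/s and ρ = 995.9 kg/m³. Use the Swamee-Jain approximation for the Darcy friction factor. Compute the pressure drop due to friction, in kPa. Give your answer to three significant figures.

Δp ≈ 11.6 kPa

V = 4Q/(πD²) = 4·0.146/(π·0.541²) = 0.6351 m/s
Re = VD/ν = 0.6351·0.541/7.86×10^-7 = 4.37×10^5 → turbulent
ε/D = 0.0068/541 = 1.26×10^-5
Swamee-Jain: f = 0.01360
h_f = f(L/D)V²/(2g) = 0.01360·(2290/0.541)·0.6351²/(2·9.81) = 1.183 m
Δp = ρg·h_f = 995.9·9.81·1.183 = 11.56 kPa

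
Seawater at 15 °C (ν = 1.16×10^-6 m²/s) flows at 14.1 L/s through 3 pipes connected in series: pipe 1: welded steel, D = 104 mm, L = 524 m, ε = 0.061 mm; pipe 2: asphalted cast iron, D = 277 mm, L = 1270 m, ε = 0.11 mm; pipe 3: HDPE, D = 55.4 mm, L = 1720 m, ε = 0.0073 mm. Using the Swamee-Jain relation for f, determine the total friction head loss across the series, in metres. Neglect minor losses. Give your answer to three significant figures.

Pipe 1: V = 1.660 m/s, Re = 1.49×10^5, ε/D = 5.87×10^-4, f = 0.01990, h_1 = f(L/D)V²/2g = 14.08 m
Pipe 2: V = 0.2340 m/s, Re = 5.59×10^4, ε/D = 3.97×10^-4, f = 0.02184, h_2 = f(L/D)V²/2g = 0.2794 m
Pipe 3: V = 5.849 m/s, Re = 2.79×10^5, ε/D = 1.32×10^-4, f = 0.01588, h_3 = f(L/D)V²/2g = 859.6 m
Series → Q common, losses add: H = Σh = 874.0 m

H ≈ 874 m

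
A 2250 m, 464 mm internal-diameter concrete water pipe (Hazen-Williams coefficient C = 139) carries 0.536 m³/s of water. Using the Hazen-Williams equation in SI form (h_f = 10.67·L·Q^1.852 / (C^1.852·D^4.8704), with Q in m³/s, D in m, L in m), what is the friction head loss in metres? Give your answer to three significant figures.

h_f = 10.67·2250·0.536^1.852 / (139^1.852·0.464^4.8704) = 34.20 m

h_f ≈ 34.2 m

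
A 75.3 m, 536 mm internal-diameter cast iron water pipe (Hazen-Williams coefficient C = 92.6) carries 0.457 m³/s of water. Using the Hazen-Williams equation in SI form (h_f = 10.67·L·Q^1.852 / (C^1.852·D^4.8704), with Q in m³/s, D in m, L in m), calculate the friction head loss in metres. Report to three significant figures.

h_f ≈ 0.895 m

h_f = 10.67·75.3·0.457^1.852 / (92.6^1.852·0.536^4.8704) = 0.8954 m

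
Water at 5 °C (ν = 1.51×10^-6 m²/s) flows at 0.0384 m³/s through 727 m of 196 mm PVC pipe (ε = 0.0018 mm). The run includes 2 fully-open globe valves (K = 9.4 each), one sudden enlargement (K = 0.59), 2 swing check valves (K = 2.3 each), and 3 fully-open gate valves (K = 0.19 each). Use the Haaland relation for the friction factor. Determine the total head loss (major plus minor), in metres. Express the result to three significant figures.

V = 4Q/(πD²) = 1.273 m/s; V²/2g = 0.08256 m
Re = 1.65×10^5, ε/D = 9.18×10^-6 → f = 0.01614 (Haaland)
Major: h_f = f(L/D)·V²/2g = 0.01614·3709·0.08256 = 4.942 m
Minor: ΣK = 24.6; h_m = ΣK·V²/2g = 2.028 m
Total H_L = 4.942 + 2.028 = 6.970 m

H_L ≈ 6.97 m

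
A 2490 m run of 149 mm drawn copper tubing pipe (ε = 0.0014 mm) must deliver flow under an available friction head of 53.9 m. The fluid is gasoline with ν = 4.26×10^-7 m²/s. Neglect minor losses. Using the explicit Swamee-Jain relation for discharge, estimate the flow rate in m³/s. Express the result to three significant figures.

Swamee-Jain (Type II): Q = -0.965·√(gD⁵h_f/L)·ln[ε/(3.7D) + √(3.17ν²L/(gD³h_f))]
√(gD⁵h_f/L) = √(9.81·0.149⁵·53.9/2490) = 0.003949
ε/(3.7D) = 2.54×10^-6; √(3.17ν²L/(gD³h_f)) = 2.86×10^-5
Q = -0.965·0.003949·ln(3.116×10^-5) = 0.03954 m³/s
Check: V = 2.27 m/s, Re = 7.93×10^5, f = 0.01227, h_f = 53.8 m ≈ 53.9 m ✓

Q ≈ 0.0395 m³/s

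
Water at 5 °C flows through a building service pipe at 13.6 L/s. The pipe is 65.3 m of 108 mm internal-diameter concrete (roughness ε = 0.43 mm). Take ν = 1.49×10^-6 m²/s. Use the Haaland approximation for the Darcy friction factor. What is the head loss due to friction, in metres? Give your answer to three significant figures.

V = 4Q/(πD²) = 4·0.0136/(π·0.108²) = 1.485 m/s
Re = VD/ν = 1.485·0.108/1.49×10^-6 = 1.08×10^5 → turbulent
ε/D = 0.43/108 = 0.00398
Haaland: f = 0.02935
h_f = f(L/D)V²/(2g) = 0.02935·(65.3/0.108)·1.485²/(2·9.81) = 1.993 m

h_f ≈ 1.99 m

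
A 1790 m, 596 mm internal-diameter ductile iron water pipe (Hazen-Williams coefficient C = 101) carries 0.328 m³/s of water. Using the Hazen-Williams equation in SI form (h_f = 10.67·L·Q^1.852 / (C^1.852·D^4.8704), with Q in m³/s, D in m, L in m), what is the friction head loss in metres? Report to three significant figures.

h_f ≈ 5.85 m

h_f = 10.67·1790·0.328^1.852 / (101^1.852·0.596^4.8704) = 5.849 m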